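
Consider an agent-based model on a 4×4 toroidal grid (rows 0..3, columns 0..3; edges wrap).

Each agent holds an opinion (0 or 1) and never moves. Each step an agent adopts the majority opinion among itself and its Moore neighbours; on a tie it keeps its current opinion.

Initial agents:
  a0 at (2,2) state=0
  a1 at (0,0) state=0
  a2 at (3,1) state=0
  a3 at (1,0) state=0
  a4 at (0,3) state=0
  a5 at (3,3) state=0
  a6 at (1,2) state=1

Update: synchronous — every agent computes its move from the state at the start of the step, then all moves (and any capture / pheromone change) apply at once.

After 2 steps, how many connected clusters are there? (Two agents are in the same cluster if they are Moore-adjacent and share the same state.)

1

t=1: a0@(2,2):0 a1@(0,0):0 a2@(3,1):0 a3@(1,0):0 a4@(0,3):0 a5@(3,3):0 a6@(1,2):0
t=2: (unchanged — steady state)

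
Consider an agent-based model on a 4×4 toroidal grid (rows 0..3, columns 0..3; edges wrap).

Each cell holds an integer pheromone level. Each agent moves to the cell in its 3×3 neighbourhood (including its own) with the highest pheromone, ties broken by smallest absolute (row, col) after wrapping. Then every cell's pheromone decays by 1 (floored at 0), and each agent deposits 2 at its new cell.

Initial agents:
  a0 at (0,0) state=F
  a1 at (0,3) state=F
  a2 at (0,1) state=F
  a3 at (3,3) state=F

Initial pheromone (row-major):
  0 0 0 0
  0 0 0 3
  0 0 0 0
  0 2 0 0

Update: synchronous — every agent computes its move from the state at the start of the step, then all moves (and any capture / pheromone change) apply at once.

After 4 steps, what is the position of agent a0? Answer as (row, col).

(1, 3)

t=1: a0@(1,3) a1@(1,3) a2@(3,1) a3@(0,0) | pheromone: 2 0 0 0 / 0 0 0 6 / 0 0 0 0 / 0 3 0 0
t=2: a0@(1,3) a1@(1,3) a2@(3,1) a3@(1,3) | pheromone: 1 0 0 0 / 0 0 0 11 / 0 0 0 0 / 0 4 0 0
t=3: a0@(1,3) a1@(1,3) a2@(3,1) a3@(1,3) | pheromone: 0 0 0 0 / 0 0 0 16 / 0 0 0 0 / 0 5 0 0
t=4: a0@(1,3) a1@(1,3) a2@(3,1) a3@(1,3) | pheromone: 0 0 0 0 / 0 0 0 21 / 0 0 0 0 / 0 6 0 0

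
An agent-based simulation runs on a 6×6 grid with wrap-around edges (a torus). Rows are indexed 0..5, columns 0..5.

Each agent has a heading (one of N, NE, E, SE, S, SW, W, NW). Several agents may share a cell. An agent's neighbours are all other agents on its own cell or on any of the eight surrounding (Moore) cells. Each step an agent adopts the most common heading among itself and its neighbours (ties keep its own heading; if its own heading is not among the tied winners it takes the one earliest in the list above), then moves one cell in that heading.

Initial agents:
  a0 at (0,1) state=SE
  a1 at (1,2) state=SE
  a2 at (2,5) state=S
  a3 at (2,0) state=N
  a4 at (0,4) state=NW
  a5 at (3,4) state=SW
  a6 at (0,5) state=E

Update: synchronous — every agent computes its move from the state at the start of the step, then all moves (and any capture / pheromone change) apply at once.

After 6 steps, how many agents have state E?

t=1: a0@(1,2):SE a1@(2,3):SE a2@(3,5):S a3@(1,0):N a4@(5,3):NW a5@(4,3):SW a6@(0,0):E
t=2: a0@(2,3):SE a1@(3,4):SE a2@(4,5):S a3@(0,0):N a4@(4,2):NW a5@(5,2):SW a6@(0,1):E
t=3: a0@(3,4):SE a1@(4,5):SE a2@(5,5):S a3@(5,0):N a4@(3,1):NW a5@(0,1):SW a6@(0,2):E
t=4: a0@(4,5):SE a1@(5,0):SE a2@(0,5):S a3@(4,0):N a4@(2,0):NW a5@(1,0):SW a6@(0,3):E
t=5: a0@(5,0):SE a1@(0,1):SE a2@(1,5):S a3@(5,1):SE a4@(1,5):NW a5@(2,5):SW a6@(0,4):E
t=6: a0@(0,1):SE a1@(1,2):SE a2@(2,5):S a3@(0,2):SE a4@(0,4):NW a5@(3,4):SW a6@(0,5):E

1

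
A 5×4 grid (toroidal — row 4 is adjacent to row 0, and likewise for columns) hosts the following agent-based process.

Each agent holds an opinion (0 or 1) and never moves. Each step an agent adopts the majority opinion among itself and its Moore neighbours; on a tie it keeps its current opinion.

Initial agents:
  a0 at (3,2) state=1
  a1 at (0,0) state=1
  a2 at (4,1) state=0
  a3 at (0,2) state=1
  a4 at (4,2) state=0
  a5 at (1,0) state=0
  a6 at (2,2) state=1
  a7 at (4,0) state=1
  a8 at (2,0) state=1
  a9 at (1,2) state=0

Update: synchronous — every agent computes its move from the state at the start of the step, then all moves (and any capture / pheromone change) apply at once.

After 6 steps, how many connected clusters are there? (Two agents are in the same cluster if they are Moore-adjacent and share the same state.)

2

t=1: a0@(3,2):1 a1@(0,0):1 a2@(4,1):1 a3@(0,2):0 a4@(4,2):0 a5@(1,0):1 a6@(2,2):1 a7@(4,0):1 a8@(2,0):1 a9@(1,2):1
t=2: (unchanged — steady state)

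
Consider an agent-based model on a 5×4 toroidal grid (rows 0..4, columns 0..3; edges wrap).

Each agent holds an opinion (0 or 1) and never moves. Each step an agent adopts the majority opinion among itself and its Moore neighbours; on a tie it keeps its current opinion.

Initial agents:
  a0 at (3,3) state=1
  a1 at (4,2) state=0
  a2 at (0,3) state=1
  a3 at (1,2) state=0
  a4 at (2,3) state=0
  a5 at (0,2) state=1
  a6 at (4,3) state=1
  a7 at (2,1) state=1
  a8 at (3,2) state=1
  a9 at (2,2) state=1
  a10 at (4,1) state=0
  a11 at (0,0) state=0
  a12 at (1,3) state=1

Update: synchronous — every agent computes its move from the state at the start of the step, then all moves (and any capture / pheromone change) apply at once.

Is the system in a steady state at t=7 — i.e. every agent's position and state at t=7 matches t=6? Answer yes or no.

t=1: a0@(3,3):1 a1@(4,2):1 a2@(0,3):1 a3@(1,2):1 a4@(2,3):1 a5@(0,2):1 a6@(4,3):1 a7@(2,1):1 a8@(3,2):1 a9@(2,2):1 a10@(4,1):0 a11@(0,0):1 a12@(1,3):1
t=2: a0@(3,3):1 a1@(4,2):1 a2@(0,3):1 a3@(1,2):1 a4@(2,3):1 a5@(0,2):1 a6@(4,3):1 a7@(2,1):1 a8@(3,2):1 a9@(2,2):1 a10@(4,1):1 a11@(0,0):1 a12@(1,3):1
t=3: (unchanged — steady state)

yes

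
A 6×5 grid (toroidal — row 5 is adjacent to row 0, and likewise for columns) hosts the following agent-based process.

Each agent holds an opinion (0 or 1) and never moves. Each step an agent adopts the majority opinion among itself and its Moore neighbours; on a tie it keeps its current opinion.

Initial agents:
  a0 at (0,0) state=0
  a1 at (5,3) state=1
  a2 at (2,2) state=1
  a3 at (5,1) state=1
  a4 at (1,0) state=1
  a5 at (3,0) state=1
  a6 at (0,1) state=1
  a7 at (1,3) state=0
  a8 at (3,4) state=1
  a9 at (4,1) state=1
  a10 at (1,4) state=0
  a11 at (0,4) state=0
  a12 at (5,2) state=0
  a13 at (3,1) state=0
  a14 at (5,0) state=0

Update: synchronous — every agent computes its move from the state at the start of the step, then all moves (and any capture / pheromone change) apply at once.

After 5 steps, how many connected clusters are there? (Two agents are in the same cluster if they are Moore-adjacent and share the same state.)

t=1: a0@(0,0):0 a1@(5,3):0 a2@(2,2):0 a3@(5,1):1 a4@(1,0):0 a5@(3,0):1 a6@(0,1):1 a7@(1,3):0 a8@(3,4):1 a9@(4,1):1 a10@(1,4):0 a11@(0,4):0 a12@(5,2):1 a13@(3,1):1 a14@(5,0):0
t=2: (unchanged — steady state)

2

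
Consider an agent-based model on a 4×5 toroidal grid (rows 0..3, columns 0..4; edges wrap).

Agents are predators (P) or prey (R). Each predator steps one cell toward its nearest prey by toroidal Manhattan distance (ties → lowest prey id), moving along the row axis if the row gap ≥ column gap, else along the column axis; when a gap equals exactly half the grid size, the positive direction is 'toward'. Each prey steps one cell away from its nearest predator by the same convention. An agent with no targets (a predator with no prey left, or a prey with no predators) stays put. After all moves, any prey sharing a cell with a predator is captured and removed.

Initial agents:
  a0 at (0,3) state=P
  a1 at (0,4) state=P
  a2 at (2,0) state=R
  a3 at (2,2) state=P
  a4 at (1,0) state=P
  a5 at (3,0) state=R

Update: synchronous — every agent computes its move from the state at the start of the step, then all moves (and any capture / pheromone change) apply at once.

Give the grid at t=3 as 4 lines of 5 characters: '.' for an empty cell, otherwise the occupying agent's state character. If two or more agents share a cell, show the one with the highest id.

.....
.....
.....
PP..P

t=1: a0@(0,4):P a1@(3,4):P a2@(3,0):R a3@(2,1):P a4@(2,0):P
t=2: a0@(3,4):P a1@(3,0):P a3@(3,1):P a4@(3,0):P
t=3: (unchanged — steady state)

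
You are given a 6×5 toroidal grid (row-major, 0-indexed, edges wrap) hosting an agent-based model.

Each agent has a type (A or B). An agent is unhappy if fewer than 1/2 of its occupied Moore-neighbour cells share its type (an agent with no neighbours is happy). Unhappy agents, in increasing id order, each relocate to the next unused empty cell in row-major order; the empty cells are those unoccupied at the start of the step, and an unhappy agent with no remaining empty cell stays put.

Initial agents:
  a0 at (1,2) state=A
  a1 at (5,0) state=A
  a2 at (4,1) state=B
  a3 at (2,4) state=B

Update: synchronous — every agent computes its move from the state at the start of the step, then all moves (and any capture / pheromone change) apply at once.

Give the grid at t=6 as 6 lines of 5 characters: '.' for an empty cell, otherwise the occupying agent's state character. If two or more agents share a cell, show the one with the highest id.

B.AA.
.....
....B
.....
.....
.....

t=1: a0@(1,2):A a1@(0,0):A a2@(0,1):B a3@(2,4):B
t=2: a0@(0,2):A a1@(0,3):A a2@(0,4):B a3@(2,4):B
t=3: a0@(0,2):A a1@(0,3):A a2@(0,0):B a3@(2,4):B
t=4: (unchanged — steady state)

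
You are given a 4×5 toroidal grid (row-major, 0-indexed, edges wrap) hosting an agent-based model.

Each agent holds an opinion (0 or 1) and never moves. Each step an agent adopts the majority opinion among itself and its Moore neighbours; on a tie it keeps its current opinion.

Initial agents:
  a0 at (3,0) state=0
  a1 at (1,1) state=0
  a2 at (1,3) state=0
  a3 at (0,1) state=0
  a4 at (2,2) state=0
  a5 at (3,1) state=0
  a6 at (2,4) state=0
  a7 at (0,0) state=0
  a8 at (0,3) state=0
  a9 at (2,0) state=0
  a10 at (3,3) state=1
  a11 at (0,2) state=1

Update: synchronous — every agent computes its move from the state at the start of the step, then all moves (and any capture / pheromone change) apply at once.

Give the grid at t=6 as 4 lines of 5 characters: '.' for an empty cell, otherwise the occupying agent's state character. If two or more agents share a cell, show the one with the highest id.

t=1: a0@(3,0):0 a1@(1,1):0 a2@(1,3):0 a3@(0,1):0 a4@(2,2):0 a5@(3,1):0 a6@(2,4):0 a7@(0,0):0 a8@(0,3):0 a9@(2,0):0 a10@(3,3):0 a11@(0,2):0
t=2: (unchanged — steady state)

0000.
.0.0.
0.0.0
00.0.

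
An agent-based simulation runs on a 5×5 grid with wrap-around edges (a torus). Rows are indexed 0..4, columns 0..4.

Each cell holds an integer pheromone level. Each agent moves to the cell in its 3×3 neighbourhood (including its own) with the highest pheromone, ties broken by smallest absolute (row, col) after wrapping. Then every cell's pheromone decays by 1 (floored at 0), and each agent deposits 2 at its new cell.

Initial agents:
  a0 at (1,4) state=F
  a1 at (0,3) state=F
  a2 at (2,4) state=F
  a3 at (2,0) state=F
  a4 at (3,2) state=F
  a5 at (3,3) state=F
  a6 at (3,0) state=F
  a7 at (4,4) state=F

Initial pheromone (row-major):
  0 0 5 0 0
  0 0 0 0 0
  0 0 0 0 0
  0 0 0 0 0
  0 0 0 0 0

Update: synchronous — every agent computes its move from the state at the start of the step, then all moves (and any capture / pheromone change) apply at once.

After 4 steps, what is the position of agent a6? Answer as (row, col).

t=1: a0@(0,0) a1@(0,2) a2@(1,0) a3@(1,0) a4@(2,1) a5@(2,2) a6@(2,0) a7@(0,0) | pheromone: 4 0 6 0 0 / 4 0 0 0 0 / 2 2 2 0 0 / 0 0 0 0 0 / 0 0 0 0 0
t=2: a0@(0,0) a1@(0,2) a2@(0,0) a3@(0,0) a4@(1,0) a5@(2,1) a6@(1,0) a7@(0,0) | pheromone: 11 0 7 0 0 / 7 0 0 0 0 / 1 3 1 0 0 / 0 0 0 0 0 / 0 0 0 0 0
t=3: a0@(0,0) a1@(0,2) a2@(0,0) a3@(0,0) a4@(0,0) a5@(1,0) a6@(0,0) a7@(0,0) | pheromone: 22 0 8 0 0 / 8 0 0 0 0 / 0 2 0 0 0 / 0 0 0 0 0 / 0 0 0 0 0
t=4: a0@(0,0) a1@(0,2) a2@(0,0) a3@(0,0) a4@(0,0) a5@(0,0) a6@(0,0) a7@(0,0) | pheromone: 35 0 9 0 0 / 7 0 0 0 0 / 0 1 0 0 0 / 0 0 0 0 0 / 0 0 0 0 0

(0, 0)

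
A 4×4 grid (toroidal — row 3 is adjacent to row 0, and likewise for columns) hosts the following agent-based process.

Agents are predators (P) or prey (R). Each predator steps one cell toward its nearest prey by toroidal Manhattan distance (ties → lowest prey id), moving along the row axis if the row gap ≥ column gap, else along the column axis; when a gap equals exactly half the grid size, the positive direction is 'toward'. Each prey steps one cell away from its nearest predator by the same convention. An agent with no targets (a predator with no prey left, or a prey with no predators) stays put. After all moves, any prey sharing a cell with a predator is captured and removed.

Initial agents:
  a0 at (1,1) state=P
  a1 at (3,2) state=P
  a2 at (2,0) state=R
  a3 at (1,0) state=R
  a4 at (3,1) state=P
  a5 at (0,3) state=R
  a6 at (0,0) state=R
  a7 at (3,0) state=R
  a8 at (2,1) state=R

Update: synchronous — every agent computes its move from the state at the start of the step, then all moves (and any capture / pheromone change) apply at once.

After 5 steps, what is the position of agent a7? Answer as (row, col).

(0, 0)

t=1: a0@(1,0):P a1@(0,2):P a3@(1,3):R a4@(3,0):P a5@(1,3):R a7@(3,3):R a8@(3,1):R
t=2: a0@(1,3):P a1@(1,2):P a4@(3,3):P a7@(3,2):R a8@(3,2):R
t=3: a0@(2,3):P a1@(2,2):P a4@(3,2):P a7@(3,1):R a8@(3,1):R
t=4: a0@(2,0):P a1@(3,2):P a4@(3,1):P a7@(3,0):R a8@(3,0):R
t=5: a0@(3,0):P a1@(3,3):P a4@(3,0):P a7@(0,0):R a8@(0,0):R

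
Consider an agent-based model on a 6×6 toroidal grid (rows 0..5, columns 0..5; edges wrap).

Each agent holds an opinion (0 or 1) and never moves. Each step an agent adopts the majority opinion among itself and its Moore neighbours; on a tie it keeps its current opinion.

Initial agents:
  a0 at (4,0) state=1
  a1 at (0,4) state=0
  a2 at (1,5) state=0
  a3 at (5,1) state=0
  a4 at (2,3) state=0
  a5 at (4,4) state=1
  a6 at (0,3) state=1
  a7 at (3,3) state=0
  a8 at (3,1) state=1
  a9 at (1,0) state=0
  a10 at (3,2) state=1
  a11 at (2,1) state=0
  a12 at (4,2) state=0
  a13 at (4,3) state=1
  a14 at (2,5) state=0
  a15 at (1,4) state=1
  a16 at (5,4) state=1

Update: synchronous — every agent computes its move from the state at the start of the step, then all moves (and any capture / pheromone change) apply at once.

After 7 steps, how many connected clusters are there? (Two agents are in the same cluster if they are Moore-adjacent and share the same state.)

t=1: a0@(4,0):1 a1@(0,4):1 a2@(1,5):0 a3@(5,1):0 a4@(2,3):0 a5@(4,4):1 a6@(0,3):1 a7@(3,3):0 a8@(3,1):1 a9@(1,0):0 a10@(3,2):0 a11@(2,1):0 a12@(4,2):0 a13@(4,3):1 a14@(2,5):0 a15@(1,4):0 a16@(5,4):1
t=2: a0@(4,0):1 a1@(0,4):1 a2@(1,5):0 a3@(5,1):0 a4@(2,3):0 a5@(4,4):1 a6@(0,3):1 a7@(3,3):0 a8@(3,1):0 a9@(1,0):0 a10@(3,2):0 a11@(2,1):0 a12@(4,2):0 a13@(4,3):1 a14@(2,5):0 a15@(1,4):0 a16@(5,4):1
t=3: a0@(4,0):0 a1@(0,4):1 a2@(1,5):0 a3@(5,1):0 a4@(2,3):0 a5@(4,4):1 a6@(0,3):1 a7@(3,3):0 a8@(3,1):0 a9@(1,0):0 a10@(3,2):0 a11@(2,1):0 a12@(4,2):0 a13@(4,3):1 a14@(2,5):0 a15@(1,4):0 a16@(5,4):1
t=4: (unchanged — steady state)

2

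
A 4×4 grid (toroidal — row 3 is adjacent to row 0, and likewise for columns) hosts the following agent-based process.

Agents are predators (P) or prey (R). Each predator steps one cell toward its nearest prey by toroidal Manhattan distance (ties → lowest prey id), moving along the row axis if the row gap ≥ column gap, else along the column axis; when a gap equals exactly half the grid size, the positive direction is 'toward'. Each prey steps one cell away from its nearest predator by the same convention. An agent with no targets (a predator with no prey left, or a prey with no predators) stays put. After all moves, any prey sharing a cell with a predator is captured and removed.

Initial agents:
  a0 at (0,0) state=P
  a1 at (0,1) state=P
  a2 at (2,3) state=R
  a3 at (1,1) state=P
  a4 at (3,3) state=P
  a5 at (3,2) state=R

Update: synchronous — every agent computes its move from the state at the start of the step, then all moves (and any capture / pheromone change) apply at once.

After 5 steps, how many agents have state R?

t=1: a0@(1,0):P a1@(3,1):P a2@(1,3):R a3@(1,2):P a4@(2,3):P
t=2: a0@(1,3):P a1@(0,1):P a2@(1,2):R a3@(1,3):P a4@(1,3):P
t=3: a0@(1,2):P a1@(1,1):P a3@(1,2):P a4@(1,2):P
t=4: (unchanged — steady state)

0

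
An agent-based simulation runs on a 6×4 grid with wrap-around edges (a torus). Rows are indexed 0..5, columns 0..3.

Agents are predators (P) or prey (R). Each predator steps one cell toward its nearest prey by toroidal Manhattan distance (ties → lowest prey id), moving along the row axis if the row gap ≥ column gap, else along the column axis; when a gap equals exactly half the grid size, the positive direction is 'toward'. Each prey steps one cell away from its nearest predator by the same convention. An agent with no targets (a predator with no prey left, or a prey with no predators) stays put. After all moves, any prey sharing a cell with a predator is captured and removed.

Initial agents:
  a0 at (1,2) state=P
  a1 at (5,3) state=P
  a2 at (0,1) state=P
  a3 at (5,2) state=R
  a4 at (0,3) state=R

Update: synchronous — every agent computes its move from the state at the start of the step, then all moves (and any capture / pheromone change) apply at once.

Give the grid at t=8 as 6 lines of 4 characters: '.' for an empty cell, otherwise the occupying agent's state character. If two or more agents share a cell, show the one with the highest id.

t=1: a0@(0,2):P a1@(5,2):P a2@(5,1):P a4@(1,3):R
t=2: a0@(1,2):P a1@(0,2):P a2@(0,1):P a4@(2,3):R
t=3: a0@(2,2):P a1@(1,2):P a2@(1,1):P a4@(3,3):R
t=4: a0@(3,2):P a1@(2,2):P a2@(2,1):P a4@(4,3):R
t=5: a0@(4,2):P a1@(3,2):P a2@(3,1):P a4@(5,3):R
t=6: a0@(5,2):P a1@(4,2):P a2@(4,1):P a4@(0,3):R
t=7: a0@(0,2):P a1@(5,2):P a2@(5,1):P a4@(1,3):R
t=8: a0@(1,2):P a1@(0,2):P a2@(0,1):P a4@(2,3):R

.PP.
..P.
...R
....
....
....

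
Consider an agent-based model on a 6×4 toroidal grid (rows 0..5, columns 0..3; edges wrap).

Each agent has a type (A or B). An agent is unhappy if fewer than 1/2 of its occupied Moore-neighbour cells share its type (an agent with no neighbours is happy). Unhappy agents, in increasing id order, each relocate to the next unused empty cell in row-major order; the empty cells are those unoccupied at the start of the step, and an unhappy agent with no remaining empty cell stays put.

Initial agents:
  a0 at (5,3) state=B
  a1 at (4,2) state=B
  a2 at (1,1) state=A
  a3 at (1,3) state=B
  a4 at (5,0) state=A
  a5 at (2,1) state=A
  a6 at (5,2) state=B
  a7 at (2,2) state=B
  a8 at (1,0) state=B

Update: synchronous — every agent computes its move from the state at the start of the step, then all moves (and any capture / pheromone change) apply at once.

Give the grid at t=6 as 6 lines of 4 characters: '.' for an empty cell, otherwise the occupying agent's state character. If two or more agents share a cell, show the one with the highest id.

t=1: a0@(5,3):B a1@(4,2):B a2@(0,0):A a3@(1,3):B a4@(0,1):A a5@(0,2):A a6@(5,2):B a7@(0,3):B a8@(1,2):B
t=2: a0@(5,3):B a1@(4,2):B a2@(1,0):A a3@(1,3):B a4@(0,1):A a5@(1,1):A a6@(5,2):B a7@(0,3):B a8@(1,2):B
t=3: (unchanged — steady state)

.A.B
AABB
....
....
..B.
..BB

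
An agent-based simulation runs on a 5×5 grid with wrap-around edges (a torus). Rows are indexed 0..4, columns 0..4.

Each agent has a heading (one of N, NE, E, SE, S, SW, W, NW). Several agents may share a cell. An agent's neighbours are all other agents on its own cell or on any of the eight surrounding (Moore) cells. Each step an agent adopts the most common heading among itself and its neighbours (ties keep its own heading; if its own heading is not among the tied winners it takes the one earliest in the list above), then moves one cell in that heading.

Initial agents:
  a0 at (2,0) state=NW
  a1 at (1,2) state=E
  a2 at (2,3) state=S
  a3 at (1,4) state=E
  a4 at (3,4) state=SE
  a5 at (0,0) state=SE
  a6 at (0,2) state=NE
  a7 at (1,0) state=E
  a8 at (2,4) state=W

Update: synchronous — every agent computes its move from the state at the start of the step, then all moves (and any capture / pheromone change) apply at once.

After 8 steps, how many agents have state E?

9

t=1: a0@(2,1):E a1@(1,3):E a2@(2,4):E a3@(1,0):E a4@(4,0):SE a5@(0,1):E a6@(4,3):NE a7@(1,1):E a8@(2,0):E
t=2: a0@(2,2):E a1@(1,4):E a2@(2,0):E a3@(1,1):E a4@(0,1):SE a5@(0,2):E a6@(3,4):NE a7@(1,2):E a8@(2,1):E
t=3: a0@(2,3):E a1@(1,0):E a2@(2,1):E a3@(1,2):E a4@(0,2):E a5@(0,3):E a6@(2,0):NE a7@(1,3):E a8@(2,2):E
t=4: a0@(2,4):E a1@(1,1):E a2@(2,2):E a3@(1,3):E a4@(0,3):E a5@(0,4):E a6@(2,1):E a7@(1,4):E a8@(2,3):E
t=5: a0@(2,0):E a1@(1,2):E a2@(2,3):E a3@(1,4):E a4@(0,4):E a5@(0,0):E a6@(2,2):E a7@(1,0):E a8@(2,4):E
t=6: a0@(2,1):E a1@(1,3):E a2@(2,4):E a3@(1,0):E a4@(0,0):E a5@(0,1):E a6@(2,3):E a7@(1,1):E a8@(2,0):E
t=7: a0@(2,2):E a1@(1,4):E a2@(2,0):E a3@(1,1):E a4@(0,1):E a5@(0,2):E a6@(2,4):E a7@(1,2):E a8@(2,1):E
t=8: a0@(2,3):E a1@(1,0):E a2@(2,1):E a3@(1,2):E a4@(0,2):E a5@(0,3):E a6@(2,0):E a7@(1,3):E a8@(2,2):E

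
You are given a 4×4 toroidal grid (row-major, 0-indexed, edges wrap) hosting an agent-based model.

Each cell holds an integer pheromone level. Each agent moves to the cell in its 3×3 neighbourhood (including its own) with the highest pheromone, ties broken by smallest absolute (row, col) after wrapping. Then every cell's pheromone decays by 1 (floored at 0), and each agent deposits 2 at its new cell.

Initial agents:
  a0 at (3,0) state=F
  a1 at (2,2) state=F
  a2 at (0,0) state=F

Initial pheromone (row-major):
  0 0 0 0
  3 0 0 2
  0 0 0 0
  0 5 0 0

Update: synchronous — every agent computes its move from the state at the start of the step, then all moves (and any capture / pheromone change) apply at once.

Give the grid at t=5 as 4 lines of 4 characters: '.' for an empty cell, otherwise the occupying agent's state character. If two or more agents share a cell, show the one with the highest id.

....
....
....
.F..

t=1: a0@(3,1) a1@(3,1) a2@(3,1) | pheromone: 0 0 0 0 / 2 0 0 1 / 0 0 0 0 / 0 10 0 0
t=2: a0@(3,1) a1@(3,1) a2@(3,1) | pheromone: 0 0 0 0 / 1 0 0 0 / 0 0 0 0 / 0 15 0 0
t=3: a0@(3,1) a1@(3,1) a2@(3,1) | pheromone: 0 0 0 0 / 0 0 0 0 / 0 0 0 0 / 0 20 0 0
t=4: a0@(3,1) a1@(3,1) a2@(3,1) | pheromone: 0 0 0 0 / 0 0 0 0 / 0 0 0 0 / 0 25 0 0
t=5: a0@(3,1) a1@(3,1) a2@(3,1) | pheromone: 0 0 0 0 / 0 0 0 0 / 0 0 0 0 / 0 30 0 0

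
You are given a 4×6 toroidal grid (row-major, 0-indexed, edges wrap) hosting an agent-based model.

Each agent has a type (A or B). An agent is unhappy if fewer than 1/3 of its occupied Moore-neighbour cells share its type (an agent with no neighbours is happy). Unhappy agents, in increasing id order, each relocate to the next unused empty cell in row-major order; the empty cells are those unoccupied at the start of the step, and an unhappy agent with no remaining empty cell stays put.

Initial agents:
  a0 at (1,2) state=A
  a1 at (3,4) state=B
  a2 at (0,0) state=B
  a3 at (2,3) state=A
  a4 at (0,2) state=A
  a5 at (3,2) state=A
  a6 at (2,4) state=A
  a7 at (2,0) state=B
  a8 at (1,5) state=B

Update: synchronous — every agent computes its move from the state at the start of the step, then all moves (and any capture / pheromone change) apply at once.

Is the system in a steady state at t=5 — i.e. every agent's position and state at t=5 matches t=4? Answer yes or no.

t=1: a0@(1,2):A a1@(0,1):B a2@(0,0):B a3@(2,3):A a4@(0,2):A a5@(3,2):A a6@(2,4):A a7@(2,0):B a8@(1,5):B
t=2: a0@(1,2):A a1@(0,3):B a2@(0,0):B a3@(2,3):A a4@(0,2):A a5@(3,2):A a6@(2,4):A a7@(2,0):B a8@(1,5):B
t=3: a0@(1,2):A a1@(0,1):B a2@(0,0):B a3@(2,3):A a4@(0,2):A a5@(3,2):A a6@(2,4):A a7@(2,0):B a8@(1,5):B
t=4: a0@(1,2):A a1@(0,3):B a2@(0,0):B a3@(2,3):A a4@(0,2):A a5@(3,2):A a6@(2,4):A a7@(2,0):B a8@(1,5):B
t=5: a0@(1,2):A a1@(0,1):B a2@(0,0):B a3@(2,3):A a4@(0,2):A a5@(3,2):A a6@(2,4):A a7@(2,0):B a8@(1,5):B

no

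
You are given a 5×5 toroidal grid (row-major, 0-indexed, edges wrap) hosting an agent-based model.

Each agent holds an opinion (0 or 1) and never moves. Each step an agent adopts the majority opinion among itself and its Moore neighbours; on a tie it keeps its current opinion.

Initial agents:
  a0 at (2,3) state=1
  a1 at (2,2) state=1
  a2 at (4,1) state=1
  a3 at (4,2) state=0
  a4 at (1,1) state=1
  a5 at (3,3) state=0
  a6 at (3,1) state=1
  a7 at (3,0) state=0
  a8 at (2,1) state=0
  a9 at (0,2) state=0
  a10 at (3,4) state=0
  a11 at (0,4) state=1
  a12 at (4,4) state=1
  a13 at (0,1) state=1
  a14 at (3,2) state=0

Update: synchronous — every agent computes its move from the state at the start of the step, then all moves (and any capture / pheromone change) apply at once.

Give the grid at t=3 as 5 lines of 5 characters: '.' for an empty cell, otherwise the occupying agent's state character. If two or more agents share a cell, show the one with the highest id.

t=1: a0@(2,3):0 a1@(2,2):1 a2@(4,1):0 a3@(4,2):0 a4@(1,1):1 a5@(3,3):0 a6@(3,1):0 a7@(3,0):0 a8@(2,1):0 a9@(0,2):1 a10@(3,4):0 a11@(0,4):1 a12@(4,4):0 a13@(0,1):1 a14@(3,2):0
t=2: a0@(2,3):0 a1@(2,2):0 a2@(4,1):0 a3@(4,2):0 a4@(1,1):1 a5@(3,3):0 a6@(3,1):0 a7@(3,0):0 a8@(2,1):0 a9@(0,2):1 a10@(3,4):0 a11@(0,4):1 a12@(4,4):0 a13@(0,1):1 a14@(3,2):0
t=3: (unchanged — steady state)

.11.1
.1...
.000.
00000
.00.0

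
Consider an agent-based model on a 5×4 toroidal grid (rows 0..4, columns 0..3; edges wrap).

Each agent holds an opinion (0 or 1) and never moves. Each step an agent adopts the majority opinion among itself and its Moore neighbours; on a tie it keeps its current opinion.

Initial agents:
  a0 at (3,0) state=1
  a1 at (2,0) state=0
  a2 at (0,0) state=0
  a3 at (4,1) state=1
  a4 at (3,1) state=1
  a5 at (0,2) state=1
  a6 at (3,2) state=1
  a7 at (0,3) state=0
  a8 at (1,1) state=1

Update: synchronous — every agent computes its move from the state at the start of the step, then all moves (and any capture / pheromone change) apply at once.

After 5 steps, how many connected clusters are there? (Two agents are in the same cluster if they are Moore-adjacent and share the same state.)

2

t=1: a0@(3,0):1 a1@(2,0):1 a2@(0,0):0 a3@(4,1):1 a4@(3,1):1 a5@(0,2):1 a6@(3,2):1 a7@(0,3):0 a8@(1,1):1
t=2: (unchanged — steady state)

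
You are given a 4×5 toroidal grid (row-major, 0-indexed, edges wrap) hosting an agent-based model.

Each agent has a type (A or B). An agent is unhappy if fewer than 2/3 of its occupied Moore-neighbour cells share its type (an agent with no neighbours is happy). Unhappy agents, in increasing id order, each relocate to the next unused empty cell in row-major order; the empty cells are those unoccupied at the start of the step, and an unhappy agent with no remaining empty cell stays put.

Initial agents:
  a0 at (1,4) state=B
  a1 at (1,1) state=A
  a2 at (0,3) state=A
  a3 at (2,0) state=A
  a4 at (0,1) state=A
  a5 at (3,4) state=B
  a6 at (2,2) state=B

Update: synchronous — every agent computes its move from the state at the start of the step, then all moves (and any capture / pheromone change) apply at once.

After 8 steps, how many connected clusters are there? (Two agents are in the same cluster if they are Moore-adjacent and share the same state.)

t=1: a0@(0,0):B a1@(1,1):A a2@(0,2):A a3@(0,4):A a4@(0,1):A a5@(1,0):B a6@(1,2):B
t=2: a0@(0,3):B a1@(1,3):A a2@(0,2):A a3@(1,4):A a4@(2,0):A a5@(2,1):B a6@(2,2):B
t=3: a0@(0,0):B a1@(0,1):A a2@(0,4):A a3@(1,4):A a4@(1,0):A a5@(1,1):B a6@(1,2):B
t=4: a0@(0,2):B a1@(0,3):A a2@(0,4):A a3@(1,4):A a4@(1,3):A a5@(2,0):B a6@(2,1):B
t=5: a0@(0,0):B a1@(0,3):A a2@(0,4):A a3@(1,4):A a4@(1,3):A a5@(0,1):B a6@(2,1):B
t=6: a0@(0,2):B a1@(0,3):A a2@(0,4):A a3@(1,4):A a4@(1,3):A a5@(0,1):B a6@(2,1):B
t=7: a0@(0,0):B a1@(0,3):A a2@(0,4):A a3@(1,4):A a4@(1,3):A a5@(0,1):B a6@(2,1):B
t=8: a0@(0,2):B a1@(0,3):A a2@(0,4):A a3@(1,4):A a4@(1,3):A a5@(0,1):B a6@(2,1):B

3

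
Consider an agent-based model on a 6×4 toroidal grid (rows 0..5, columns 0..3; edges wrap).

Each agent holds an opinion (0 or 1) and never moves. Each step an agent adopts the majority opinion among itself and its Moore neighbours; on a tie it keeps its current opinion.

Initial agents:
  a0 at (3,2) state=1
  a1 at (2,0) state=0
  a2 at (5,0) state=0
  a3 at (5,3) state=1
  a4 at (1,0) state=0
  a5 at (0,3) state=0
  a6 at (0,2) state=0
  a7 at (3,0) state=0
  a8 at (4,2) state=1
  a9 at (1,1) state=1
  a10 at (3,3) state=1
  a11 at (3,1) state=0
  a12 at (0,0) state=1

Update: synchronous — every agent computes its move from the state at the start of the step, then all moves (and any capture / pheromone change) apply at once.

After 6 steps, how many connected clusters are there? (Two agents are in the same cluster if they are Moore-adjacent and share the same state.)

2

t=1: a0@(3,2):1 a1@(2,0):0 a2@(5,0):0 a3@(5,3):1 a4@(1,0):0 a5@(0,3):0 a6@(0,2):0 a7@(3,0):0 a8@(4,2):1 a9@(1,1):0 a10@(3,3):1 a11@(3,1):0 a12@(0,0):1
t=2: a0@(3,2):1 a1@(2,0):0 a2@(5,0):0 a3@(5,3):1 a4@(1,0):0 a5@(0,3):0 a6@(0,2):0 a7@(3,0):0 a8@(4,2):1 a9@(1,1):0 a10@(3,3):1 a11@(3,1):0 a12@(0,0):0
t=3: a0@(3,2):1 a1@(2,0):0 a2@(5,0):0 a3@(5,3):0 a4@(1,0):0 a5@(0,3):0 a6@(0,2):0 a7@(3,0):0 a8@(4,2):1 a9@(1,1):0 a10@(3,3):1 a11@(3,1):0 a12@(0,0):0
t=4: (unchanged — steady state)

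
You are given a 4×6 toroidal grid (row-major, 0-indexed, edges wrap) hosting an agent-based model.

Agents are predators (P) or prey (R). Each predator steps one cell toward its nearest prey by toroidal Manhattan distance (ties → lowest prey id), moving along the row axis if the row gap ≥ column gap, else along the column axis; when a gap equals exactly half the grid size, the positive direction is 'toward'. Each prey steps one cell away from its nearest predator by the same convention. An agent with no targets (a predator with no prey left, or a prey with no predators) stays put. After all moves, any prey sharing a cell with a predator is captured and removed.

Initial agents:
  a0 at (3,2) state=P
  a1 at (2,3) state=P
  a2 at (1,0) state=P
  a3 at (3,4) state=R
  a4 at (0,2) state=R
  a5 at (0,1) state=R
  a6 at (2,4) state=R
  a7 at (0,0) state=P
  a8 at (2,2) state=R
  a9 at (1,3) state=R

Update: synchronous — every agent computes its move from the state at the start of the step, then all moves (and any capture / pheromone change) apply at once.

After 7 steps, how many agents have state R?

t=1: a0@(0,2):P a1@(2,4):P a2@(0,0):P a3@(3,5):R a4@(1,2):R a6@(2,5):R a7@(0,1):P a8@(1,2):R a9@(0,3):R
t=2: a0@(1,2):P a1@(2,5):P a2@(3,0):P a3@(0,5):R a4@(2,2):R a6@(2,0):R a7@(1,1):P a8@(2,2):R a9@(0,4):R
t=3: a0@(2,2):P a1@(2,0):P a2@(2,0):P a3@(3,5):R a4@(3,2):R a7@(2,1):P a8@(3,2):R a9@(0,5):R
t=4: a0@(3,2):P a1@(3,0):P a2@(3,0):P a3@(0,5):R a4@(0,2):R a7@(3,1):P a8@(0,2):R a9@(3,5):R
t=5: a0@(0,2):P a1@(3,5):P a2@(3,5):P a3@(1,5):R a4@(1,2):R a7@(0,1):P a8@(1,2):R a9@(3,4):R
t=6: a0@(1,2):P a1@(3,4):P a2@(3,4):P a3@(0,5):R a4@(2,2):R a7@(1,1):P a8@(2,2):R a9@(3,3):R
t=7: a0@(2,2):P a1@(3,3):P a2@(3,3):P a3@(1,5):R a4@(3,2):R a7@(2,1):P a8@(3,2):R a9@(3,2):R

4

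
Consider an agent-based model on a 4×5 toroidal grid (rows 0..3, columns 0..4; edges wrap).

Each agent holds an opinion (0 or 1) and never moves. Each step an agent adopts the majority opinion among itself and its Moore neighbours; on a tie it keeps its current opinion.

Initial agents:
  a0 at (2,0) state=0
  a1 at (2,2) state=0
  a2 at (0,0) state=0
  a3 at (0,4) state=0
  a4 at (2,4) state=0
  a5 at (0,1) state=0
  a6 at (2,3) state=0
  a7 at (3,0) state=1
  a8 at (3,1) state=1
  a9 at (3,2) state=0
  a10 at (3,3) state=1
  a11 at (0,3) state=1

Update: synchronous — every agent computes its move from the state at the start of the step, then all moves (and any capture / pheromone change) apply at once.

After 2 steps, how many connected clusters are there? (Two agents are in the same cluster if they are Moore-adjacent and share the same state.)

t=1: a0@(2,0):0 a1@(2,2):0 a2@(0,0):0 a3@(0,4):1 a4@(2,4):0 a5@(0,1):0 a6@(2,3):0 a7@(3,0):0 a8@(3,1):0 a9@(3,2):0 a10@(3,3):0 a11@(0,3):1
t=2: a0@(2,0):0 a1@(2,2):0 a2@(0,0):0 a3@(0,4):0 a4@(2,4):0 a5@(0,1):0 a6@(2,3):0 a7@(3,0):0 a8@(3,1):0 a9@(3,2):0 a10@(3,3):0 a11@(0,3):1

2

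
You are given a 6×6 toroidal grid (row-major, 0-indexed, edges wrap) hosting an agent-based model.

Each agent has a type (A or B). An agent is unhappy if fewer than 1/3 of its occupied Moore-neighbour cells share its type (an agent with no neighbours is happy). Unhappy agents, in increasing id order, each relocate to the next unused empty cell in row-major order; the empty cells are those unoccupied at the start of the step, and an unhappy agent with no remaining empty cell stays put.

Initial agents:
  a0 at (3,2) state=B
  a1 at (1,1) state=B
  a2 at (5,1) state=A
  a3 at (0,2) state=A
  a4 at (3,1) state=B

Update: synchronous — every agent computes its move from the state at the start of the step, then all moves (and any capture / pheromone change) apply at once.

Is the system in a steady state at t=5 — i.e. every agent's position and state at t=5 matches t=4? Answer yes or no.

no

t=1: a0@(3,2):B a1@(0,0):B a2@(5,1):A a3@(0,2):A a4@(3,1):B
t=2: a0@(3,2):B a1@(0,1):B a2@(5,1):A a3@(0,2):A a4@(3,1):B
t=3: a0@(3,2):B a1@(0,0):B a2@(5,1):A a3@(0,2):A a4@(3,1):B
t=4: a0@(3,2):B a1@(0,1):B a2@(5,1):A a3@(0,2):A a4@(3,1):B
t=5: a0@(3,2):B a1@(0,0):B a2@(5,1):A a3@(0,2):A a4@(3,1):B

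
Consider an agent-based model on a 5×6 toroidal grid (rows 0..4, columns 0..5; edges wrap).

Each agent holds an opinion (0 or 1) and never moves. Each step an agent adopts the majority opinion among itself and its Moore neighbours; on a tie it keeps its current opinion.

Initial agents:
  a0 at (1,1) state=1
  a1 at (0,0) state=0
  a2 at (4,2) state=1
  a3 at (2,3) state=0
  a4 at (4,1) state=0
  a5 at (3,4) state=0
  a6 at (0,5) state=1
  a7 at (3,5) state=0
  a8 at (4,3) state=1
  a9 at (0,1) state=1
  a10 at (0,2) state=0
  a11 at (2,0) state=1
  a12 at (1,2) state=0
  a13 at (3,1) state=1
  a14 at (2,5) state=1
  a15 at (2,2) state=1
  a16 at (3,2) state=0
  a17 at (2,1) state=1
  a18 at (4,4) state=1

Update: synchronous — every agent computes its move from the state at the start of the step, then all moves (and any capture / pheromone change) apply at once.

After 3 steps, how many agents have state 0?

t=1: a0@(1,1):1 a1@(0,0):1 a2@(4,2):1 a3@(2,3):0 a4@(4,1):0 a5@(3,4):0 a6@(0,5):1 a7@(3,5):1 a8@(4,3):1 a9@(0,1):0 a10@(0,2):1 a11@(2,0):1 a12@(1,2):1 a13@(3,1):1 a14@(2,5):1 a15@(2,2):1 a16@(3,2):1 a17@(2,1):1 a18@(4,4):1
t=2: a0@(1,1):1 a1@(0,0):1 a2@(4,2):1 a3@(2,3):1 a4@(4,1):1 a5@(3,4):1 a6@(0,5):1 a7@(3,5):1 a8@(4,3):1 a9@(0,1):1 a10@(0,2):1 a11@(2,0):1 a12@(1,2):1 a13@(3,1):1 a14@(2,5):1 a15@(2,2):1 a16@(3,2):1 a17@(2,1):1 a18@(4,4):1
t=3: (unchanged — steady state)

0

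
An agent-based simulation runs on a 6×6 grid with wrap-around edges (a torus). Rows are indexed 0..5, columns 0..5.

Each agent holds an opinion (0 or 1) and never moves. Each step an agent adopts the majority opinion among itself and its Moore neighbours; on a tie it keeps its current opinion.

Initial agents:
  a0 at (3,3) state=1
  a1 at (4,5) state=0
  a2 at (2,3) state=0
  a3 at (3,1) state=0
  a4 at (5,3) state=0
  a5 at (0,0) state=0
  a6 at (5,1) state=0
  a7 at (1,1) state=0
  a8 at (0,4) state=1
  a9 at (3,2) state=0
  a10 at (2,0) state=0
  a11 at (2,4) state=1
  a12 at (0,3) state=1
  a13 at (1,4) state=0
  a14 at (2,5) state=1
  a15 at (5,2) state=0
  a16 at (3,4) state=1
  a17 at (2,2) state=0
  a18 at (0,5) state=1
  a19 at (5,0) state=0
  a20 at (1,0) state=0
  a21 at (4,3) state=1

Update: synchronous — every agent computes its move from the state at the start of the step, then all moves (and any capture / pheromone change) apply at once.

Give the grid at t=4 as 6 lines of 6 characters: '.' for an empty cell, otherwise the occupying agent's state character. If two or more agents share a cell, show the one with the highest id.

t=1: a0@(3,3):1 a1@(4,5):0 a2@(2,3):0 a3@(3,1):0 a4@(5,3):1 a5@(0,0):0 a6@(5,1):0 a7@(1,1):0 a8@(0,4):1 a9@(3,2):0 a10@(2,0):0 a11@(2,4):1 a12@(0,3):0 a13@(1,4):1 a14@(2,5):1 a15@(5,2):0 a16@(3,4):1 a17@(2,2):0 a18@(0,5):0 a19@(5,0):0 a20@(1,0):0 a21@(4,3):1
t=2: a0@(3,3):1 a1@(4,5):0 a2@(2,3):1 a3@(3,1):0 a4@(5,3):1 a5@(0,0):0 a6@(5,1):0 a7@(1,1):0 a8@(0,4):1 a9@(3,2):0 a10@(2,0):0 a11@(2,4):1 a12@(0,3):1 a13@(1,4):1 a14@(2,5):1 a15@(5,2):0 a16@(3,4):1 a17@(2,2):0 a18@(0,5):0 a19@(5,0):0 a20@(1,0):0 a21@(4,3):1
t=3: a0@(3,3):1 a1@(4,5):0 a2@(2,3):1 a3@(3,1):0 a4@(5,3):1 a5@(0,0):0 a6@(5,1):0 a7@(1,1):0 a8@(0,4):1 a9@(3,2):0 a10@(2,0):0 a11@(2,4):1 a12@(0,3):1 a13@(1,4):1 a14@(2,5):1 a15@(5,2):1 a16@(3,4):1 a17@(2,2):0 a18@(0,5):0 a19@(5,0):0 a20@(1,0):0 a21@(4,3):1
t=4: (unchanged — steady state)

0..110
00..1.
0.0111
.0011.
...1.0
0011..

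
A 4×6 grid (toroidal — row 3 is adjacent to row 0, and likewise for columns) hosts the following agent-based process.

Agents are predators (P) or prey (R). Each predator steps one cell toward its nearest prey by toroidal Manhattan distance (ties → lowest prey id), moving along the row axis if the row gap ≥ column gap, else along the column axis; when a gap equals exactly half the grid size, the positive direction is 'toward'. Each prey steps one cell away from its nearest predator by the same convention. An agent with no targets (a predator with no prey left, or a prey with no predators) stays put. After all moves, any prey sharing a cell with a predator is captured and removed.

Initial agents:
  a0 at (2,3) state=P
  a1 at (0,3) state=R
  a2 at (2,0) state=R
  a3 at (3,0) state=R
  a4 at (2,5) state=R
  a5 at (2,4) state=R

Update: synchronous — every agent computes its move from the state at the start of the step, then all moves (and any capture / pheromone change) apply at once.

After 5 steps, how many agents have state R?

t=1: a0@(2,4):P a1@(3,3):R a2@(2,5):R a3@(3,5):R a4@(2,0):R a5@(2,5):R
t=2: a0@(2,5):P a1@(0,3):R a2@(2,0):R a3@(0,5):R a4@(2,1):R a5@(2,0):R
t=3: a0@(2,0):P a1@(3,3):R a2@(2,1):R a3@(3,5):R a4@(2,2):R a5@(2,1):R
t=4: a0@(2,1):P a1@(3,2):R a2@(2,2):R a3@(0,5):R a4@(2,3):R a5@(2,2):R
t=5: a0@(2,2):P a1@(0,2):R a2@(2,3):R a3@(3,5):R a4@(2,4):R a5@(2,3):R

5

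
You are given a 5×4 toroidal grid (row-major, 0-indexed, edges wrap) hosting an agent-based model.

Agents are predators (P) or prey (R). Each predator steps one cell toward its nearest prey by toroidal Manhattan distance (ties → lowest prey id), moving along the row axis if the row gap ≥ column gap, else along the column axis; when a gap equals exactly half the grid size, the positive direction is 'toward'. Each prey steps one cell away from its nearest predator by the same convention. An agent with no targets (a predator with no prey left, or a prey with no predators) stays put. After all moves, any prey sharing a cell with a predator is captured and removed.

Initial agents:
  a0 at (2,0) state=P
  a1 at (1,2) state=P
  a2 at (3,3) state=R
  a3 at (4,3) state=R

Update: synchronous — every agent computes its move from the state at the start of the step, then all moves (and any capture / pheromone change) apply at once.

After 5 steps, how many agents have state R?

t=1: a0@(3,0):P a1@(2,2):P a2@(4,3):R a3@(0,3):R
t=2: a0@(4,0):P a1@(3,2):P a2@(0,3):R a3@(1,3):R
t=3: a0@(0,0):P a1@(4,2):P a2@(1,3):R a3@(2,3):R
t=4: a0@(1,0):P a1@(0,2):P a2@(2,3):R a3@(3,3):R
t=5: a0@(2,0):P a1@(1,2):P a2@(3,3):R a3@(4,3):R

2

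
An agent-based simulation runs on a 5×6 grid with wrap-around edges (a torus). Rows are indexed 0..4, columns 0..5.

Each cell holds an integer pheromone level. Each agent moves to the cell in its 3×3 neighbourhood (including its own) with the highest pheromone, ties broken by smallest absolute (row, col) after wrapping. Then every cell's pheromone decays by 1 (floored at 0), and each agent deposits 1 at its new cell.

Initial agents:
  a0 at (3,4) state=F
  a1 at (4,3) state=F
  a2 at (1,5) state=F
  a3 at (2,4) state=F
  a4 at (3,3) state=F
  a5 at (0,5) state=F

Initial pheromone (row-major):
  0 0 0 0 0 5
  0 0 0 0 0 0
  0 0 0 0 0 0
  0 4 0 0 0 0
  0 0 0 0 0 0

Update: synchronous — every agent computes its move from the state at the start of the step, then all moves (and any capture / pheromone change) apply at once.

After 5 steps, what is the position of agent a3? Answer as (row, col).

t=1: a0@(2,3) a1@(0,2) a2@(0,5) a3@(1,3) a4@(2,2) a5@(0,5) | pheromone: 0 0 1 0 0 6 / 0 0 0 1 0 0 / 0 0 1 1 0 0 / 0 3 0 0 0 0 / 0 0 0 0 0 0
t=2: a0@(1,3) a1@(0,2) a2@(0,5) a3@(0,2) a4@(3,1) a5@(0,5) | pheromone: 0 0 2 0 0 7 / 0 0 0 1 0 0 / 0 0 0 0 0 0 / 0 3 0 0 0 0 / 0 0 0 0 0 0
t=3: a0@(0,2) a1@(0,2) a2@(0,5) a3@(0,2) a4@(3,1) a5@(0,5) | pheromone: 0 0 4 0 0 8 / 0 0 0 0 0 0 / 0 0 0 0 0 0 / 0 3 0 0 0 0 / 0 0 0 0 0 0
t=4: a0@(0,2) a1@(0,2) a2@(0,5) a3@(0,2) a4@(3,1) a5@(0,5) | pheromone: 0 0 6 0 0 9 / 0 0 0 0 0 0 / 0 0 0 0 0 0 / 0 3 0 0 0 0 / 0 0 0 0 0 0
t=5: a0@(0,2) a1@(0,2) a2@(0,5) a3@(0,2) a4@(3,1) a5@(0,5) | pheromone: 0 0 8 0 0 10 / 0 0 0 0 0 0 / 0 0 0 0 0 0 / 0 3 0 0 0 0 / 0 0 0 0 0 0

(0, 2)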